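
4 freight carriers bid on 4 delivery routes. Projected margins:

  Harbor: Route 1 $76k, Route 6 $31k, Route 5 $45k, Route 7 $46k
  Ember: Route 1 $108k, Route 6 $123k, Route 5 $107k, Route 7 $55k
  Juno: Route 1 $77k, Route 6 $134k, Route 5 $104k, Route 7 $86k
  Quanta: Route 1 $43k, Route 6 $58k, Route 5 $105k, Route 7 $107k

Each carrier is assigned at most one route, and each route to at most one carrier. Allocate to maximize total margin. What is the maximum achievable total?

This is the linear assignment problem.
Optimal: Harbor→Route 1 ($76k), Ember→Route 5 ($107k), Juno→Route 6 ($134k), Quanta→Route 7 ($107k) — total 76+107+134+107 = $424k.
Column-greedy (each route in turn goes to its best remaining carrier) gives $393k, worse by 31.
Next-best assignment: Harbor→Route 1, Ember→Route 6, Juno→Route 5, Quanta→Route 7 = $410k.

Maximum total: $424k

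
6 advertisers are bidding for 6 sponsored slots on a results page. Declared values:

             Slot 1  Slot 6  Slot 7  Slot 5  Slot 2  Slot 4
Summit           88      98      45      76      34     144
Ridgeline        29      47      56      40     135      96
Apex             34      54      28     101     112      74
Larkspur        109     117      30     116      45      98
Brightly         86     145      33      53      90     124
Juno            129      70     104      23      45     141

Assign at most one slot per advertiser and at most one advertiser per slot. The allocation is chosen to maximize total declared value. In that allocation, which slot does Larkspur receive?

Larkspur receives Slot 1.

Treat this as an assignment problem: match each advertiser to one slot.
Optimal: Summit→Slot 4 ($144), Ridgeline→Slot 2 ($135), Apex→Slot 5 ($101), Larkspur→Slot 1 ($109), Brightly→Slot 6 ($145), Juno→Slot 7 ($104) — total 144+135+101+109+145+104 = $738.
Column-greedy (each slot in turn goes to its best remaining advertiser) gives $702, worse by 36.
Next-best assignment: Summit→Slot 4, Ridgeline→Slot 7, Apex→Slot 2, Larkspur→Slot 5, Brightly→Slot 6, Juno→Slot 1 = $702.
No other one-to-one assignment exceeds $738.
Larkspur's own top slot is Slot 6 ($117), but forcing Larkspur→Slot 6 and reassigning the rest optimally gives only $687 — worse by 51.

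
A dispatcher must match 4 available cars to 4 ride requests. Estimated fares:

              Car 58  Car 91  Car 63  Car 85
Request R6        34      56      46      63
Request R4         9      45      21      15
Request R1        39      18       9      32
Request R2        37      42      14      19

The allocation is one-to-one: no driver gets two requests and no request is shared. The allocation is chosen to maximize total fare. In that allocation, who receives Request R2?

This is a one-to-one assignment (maximum-weight bipartite matching).
Optimal: Car 58→Request R1 ($39), Car 91→Request R2 ($42), Car 63→Request R4 ($21), Car 85→Request R6 ($63) — total 39+42+21+63 = $165.
Row-greedy (each driver in turn takes its best remaining request) gives $135, worse by 30.
Swapping Car 58↔Car 85 (Car 58→Request R6 $34, Car 85→Request R1 $32) loses 36.
Every other assignment is strictly worse.
Car 91's own top request is Request R6 ($56), but forcing Car 91→Request R6 and reassigning the rest optimally gives only $146 — worse by 19.

Car 91 receives Request R2.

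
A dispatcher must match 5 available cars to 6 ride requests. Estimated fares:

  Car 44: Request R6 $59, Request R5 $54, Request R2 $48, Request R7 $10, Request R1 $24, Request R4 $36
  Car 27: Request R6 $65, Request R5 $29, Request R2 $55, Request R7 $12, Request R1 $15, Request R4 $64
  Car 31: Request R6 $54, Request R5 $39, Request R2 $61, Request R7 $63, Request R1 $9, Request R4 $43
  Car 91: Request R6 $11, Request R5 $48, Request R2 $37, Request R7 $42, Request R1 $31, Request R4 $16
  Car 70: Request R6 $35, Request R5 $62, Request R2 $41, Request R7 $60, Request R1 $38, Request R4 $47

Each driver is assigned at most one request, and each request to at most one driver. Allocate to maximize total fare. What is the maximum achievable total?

Maximum total: $292

Optimal: Car 44→Request R6 ($59), Car 27→Request R4 ($64), Car 31→Request R2 ($61), Car 91→Request R5 ($48), Car 70→Request R7 ($60) — total 59+64+61+48+60 = $292.
Row-greedy (each driver in turn takes its best remaining request) gives $275, worse by 17.
Next-best assignment: Car 44→Request R6, Car 27→Request R4, Car 31→Request R2, Car 91→Request R7, Car 70→Request R5 = $288.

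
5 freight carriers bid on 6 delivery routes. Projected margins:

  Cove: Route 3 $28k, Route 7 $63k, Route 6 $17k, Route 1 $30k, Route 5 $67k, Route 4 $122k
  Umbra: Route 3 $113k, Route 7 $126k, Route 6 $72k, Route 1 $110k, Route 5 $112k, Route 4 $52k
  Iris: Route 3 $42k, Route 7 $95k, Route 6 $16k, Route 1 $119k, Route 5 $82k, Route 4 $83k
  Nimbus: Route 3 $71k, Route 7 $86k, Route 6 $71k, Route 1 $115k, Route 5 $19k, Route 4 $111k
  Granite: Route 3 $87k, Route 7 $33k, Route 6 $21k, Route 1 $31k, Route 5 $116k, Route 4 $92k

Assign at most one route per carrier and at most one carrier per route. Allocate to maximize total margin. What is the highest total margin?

Treat this as an assignment problem: match each carrier to one route.
Optimal: Cove→Route 4 ($122k), Umbra→Route 3 ($113k), Iris→Route 7 ($95k), Nimbus→Route 1 ($115k), Granite→Route 5 ($116k) — total 122+113+95+115+116 = $561k.
Column-greedy (each route in turn goes to its best remaining carrier) gives $377k, worse by 184.
Next-best assignment: Cove→Route 4, Umbra→Route 3, Iris→Route 1, Nimbus→Route 7, Granite→Route 5 = $556k.
Swapping Cove↔Granite (Cove→Route 5 $67k, Granite→Route 4 $92k) loses 79.
No other one-to-one assignment exceeds $561k.

Max total: $561k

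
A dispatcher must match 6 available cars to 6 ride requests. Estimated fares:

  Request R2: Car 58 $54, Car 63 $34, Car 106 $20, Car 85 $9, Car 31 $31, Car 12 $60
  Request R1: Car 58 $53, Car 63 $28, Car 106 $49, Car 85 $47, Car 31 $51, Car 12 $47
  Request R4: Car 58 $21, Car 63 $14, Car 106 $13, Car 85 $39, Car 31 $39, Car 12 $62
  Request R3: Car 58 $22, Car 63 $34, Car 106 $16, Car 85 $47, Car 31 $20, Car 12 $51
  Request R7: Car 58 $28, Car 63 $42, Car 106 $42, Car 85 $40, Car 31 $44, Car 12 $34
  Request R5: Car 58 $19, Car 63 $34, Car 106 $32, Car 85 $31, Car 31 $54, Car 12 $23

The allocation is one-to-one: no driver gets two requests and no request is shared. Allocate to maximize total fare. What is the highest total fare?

Optimal: Car 58→Request R2 ($54), Car 63→Request R7 ($42), Car 106→Request R1 ($49), Car 85→Request R3 ($47), Car 31→Request R5 ($54), Car 12→Request R4 ($62) — total 54+42+49+47+54+62 = $308.
Column-greedy (each request in turn goes to its best remaining driver) gives $262, worse by 46.
Every other assignment is strictly worse.

Max total: $308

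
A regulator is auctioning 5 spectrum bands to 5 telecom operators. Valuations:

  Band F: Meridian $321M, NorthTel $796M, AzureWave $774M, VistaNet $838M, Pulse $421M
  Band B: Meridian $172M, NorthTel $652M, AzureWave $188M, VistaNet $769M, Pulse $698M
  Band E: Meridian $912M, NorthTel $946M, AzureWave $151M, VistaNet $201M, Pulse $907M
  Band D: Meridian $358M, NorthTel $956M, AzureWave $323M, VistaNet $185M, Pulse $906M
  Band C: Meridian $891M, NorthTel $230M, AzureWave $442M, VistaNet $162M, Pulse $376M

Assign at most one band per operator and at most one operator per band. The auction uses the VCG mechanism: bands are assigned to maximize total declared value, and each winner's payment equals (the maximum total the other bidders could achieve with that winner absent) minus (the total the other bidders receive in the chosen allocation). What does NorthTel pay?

Efficient allocation: Meridian→Band C ($891M), NorthTel→Band D ($956M), AzureWave→Band F ($774M), VistaNet→Band B ($769M), Pulse→Band E ($907M); total welfare W = $4297M.
NorthTel receives Band D at value $956M, so the others get W − 956 = $3341M.
Without NorthTel: best allocation of the remaining 4 bidders over all 5 bands is Meridian→Band E ($912M), AzureWave→Band F ($774M), VistaNet→Band B ($769M), Pulse→Band D ($906M), total $3361M.
VCG payment = (others' best without NorthTel) − (others' welfare with NorthTel) = 3361 − 3341 = $20M.

NorthTel pays $20M.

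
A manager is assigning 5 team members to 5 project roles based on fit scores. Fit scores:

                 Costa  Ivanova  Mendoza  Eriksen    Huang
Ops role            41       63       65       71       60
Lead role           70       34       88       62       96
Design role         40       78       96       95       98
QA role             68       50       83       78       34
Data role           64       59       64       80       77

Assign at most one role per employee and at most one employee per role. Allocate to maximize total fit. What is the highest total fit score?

Max total: 403 pts

Optimal: Costa→QA role (68 pts), Ivanova→Ops role (63 pts), Mendoza→Design role (96 pts), Eriksen→Data role (80 pts), Huang→Lead role (96 pts) — total 68+63+96+80+96 = 403 pts.
Row-greedy (each employee in turn takes its best remaining role) gives 371 pts, worse by 32.
Next-best assignment: Costa→Data role, Ivanova→Ops role, Mendoza→QA role, Eriksen→Design role, Huang→Lead role = 401 pts.
Swapping Costa↔Huang (Costa→Lead role 70 pts, Huang→QA role 34 pts) loses 60.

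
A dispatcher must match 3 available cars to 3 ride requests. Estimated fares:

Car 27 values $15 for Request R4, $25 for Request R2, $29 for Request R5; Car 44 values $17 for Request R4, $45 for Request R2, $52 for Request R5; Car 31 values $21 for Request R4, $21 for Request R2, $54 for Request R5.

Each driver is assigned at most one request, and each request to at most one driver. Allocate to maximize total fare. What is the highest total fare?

Max total: $114

This is the linear assignment problem.
Optimal: Car 27→Request R4 ($15), Car 44→Request R2 ($45), Car 31→Request R5 ($54) — total 15+45+54 = $114.
Row-greedy (each driver in turn takes its best remaining request) gives $95, worse by 19.
Checked against all permutations: $114 is optimal.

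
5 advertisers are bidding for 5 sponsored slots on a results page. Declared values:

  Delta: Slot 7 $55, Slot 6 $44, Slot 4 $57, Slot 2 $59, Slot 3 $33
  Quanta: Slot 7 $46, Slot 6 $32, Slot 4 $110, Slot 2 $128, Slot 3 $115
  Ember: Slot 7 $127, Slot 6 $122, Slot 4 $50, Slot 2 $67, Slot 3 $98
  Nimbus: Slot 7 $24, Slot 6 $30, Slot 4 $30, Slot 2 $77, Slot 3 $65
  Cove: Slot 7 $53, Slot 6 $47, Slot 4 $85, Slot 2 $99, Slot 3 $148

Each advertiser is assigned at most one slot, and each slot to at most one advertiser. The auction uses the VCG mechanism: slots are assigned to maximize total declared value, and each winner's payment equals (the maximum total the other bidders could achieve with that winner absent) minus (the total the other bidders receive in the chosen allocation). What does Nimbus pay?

Nimbus pays $25.

Efficient allocation: Delta→Slot 7 ($55), Quanta→Slot 4 ($110), Ember→Slot 6 ($122), Nimbus→Slot 2 ($77), Cove→Slot 3 ($148); total welfare W = $512.
Nimbus receives Slot 2 at value $77, so the others get W − 77 = $435.
Without Nimbus: best allocation of the remaining 4 bidders over all 5 slots is Delta→Slot 4 ($57), Quanta→Slot 2 ($128), Ember→Slot 7 ($127), Cove→Slot 3 ($148), total $460.
VCG payment = (others' best without Nimbus) − (others' welfare with Nimbus) = 460 − 435 = $25.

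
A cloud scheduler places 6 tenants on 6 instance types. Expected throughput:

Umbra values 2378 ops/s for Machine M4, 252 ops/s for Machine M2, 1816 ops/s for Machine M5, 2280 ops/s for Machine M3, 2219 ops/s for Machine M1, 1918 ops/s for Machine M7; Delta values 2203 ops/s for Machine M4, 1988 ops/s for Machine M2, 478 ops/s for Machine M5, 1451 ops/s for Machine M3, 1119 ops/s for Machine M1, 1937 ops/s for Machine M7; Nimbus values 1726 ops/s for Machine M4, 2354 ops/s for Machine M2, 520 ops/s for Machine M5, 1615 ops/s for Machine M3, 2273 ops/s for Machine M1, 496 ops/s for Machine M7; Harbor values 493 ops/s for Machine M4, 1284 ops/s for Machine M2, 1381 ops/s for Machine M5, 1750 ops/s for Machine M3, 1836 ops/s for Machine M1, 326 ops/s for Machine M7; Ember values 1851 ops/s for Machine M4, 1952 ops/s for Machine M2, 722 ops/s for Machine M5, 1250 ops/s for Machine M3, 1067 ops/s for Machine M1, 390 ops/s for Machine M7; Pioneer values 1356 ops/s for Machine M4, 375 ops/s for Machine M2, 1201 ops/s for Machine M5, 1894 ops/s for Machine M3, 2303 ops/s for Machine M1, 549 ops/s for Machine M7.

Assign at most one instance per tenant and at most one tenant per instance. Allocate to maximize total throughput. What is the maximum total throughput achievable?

Optimal: Umbra→Machine M3 (2280 ops/s), Delta→Machine M7 (1937 ops/s), Nimbus→Machine M2 (2354 ops/s), Harbor→Machine M5 (1381 ops/s), Ember→Machine M4 (1851 ops/s), Pioneer→Machine M1 (2303 ops/s) — total 2280+1937+2354+1381+1851+2303 = 12106 ops/s.
Column-greedy (each instance in turn goes to its best remaining tenant) gives 9516 ops/s, worse by 2590.
Checked against all permutations: 12106 ops/s is optimal.

Maximum total: 12106 ops/s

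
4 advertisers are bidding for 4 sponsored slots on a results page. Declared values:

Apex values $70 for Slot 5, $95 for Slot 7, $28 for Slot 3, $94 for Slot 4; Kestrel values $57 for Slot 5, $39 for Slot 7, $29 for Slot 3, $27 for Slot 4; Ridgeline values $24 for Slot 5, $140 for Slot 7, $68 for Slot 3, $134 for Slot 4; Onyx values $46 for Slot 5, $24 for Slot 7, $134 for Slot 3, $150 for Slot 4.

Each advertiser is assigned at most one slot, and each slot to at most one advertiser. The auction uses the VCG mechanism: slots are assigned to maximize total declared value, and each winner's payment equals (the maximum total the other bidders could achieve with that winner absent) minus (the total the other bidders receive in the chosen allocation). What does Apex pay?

Efficient allocation: Apex→Slot 4 ($94), Kestrel→Slot 5 ($57), Ridgeline→Slot 7 ($140), Onyx→Slot 3 ($134); total welfare W = $425.
Apex receives Slot 4 at value $94, so the others get W − 94 = $331.
Without Apex: best allocation of the remaining 3 bidders over all 4 slots is Kestrel→Slot 5 ($57), Ridgeline→Slot 7 ($140), Onyx→Slot 4 ($150), total $347.
VCG payment = (others' best without Apex) − (others' welfare with Apex) = 347 − 331 = $16.

Apex pays $16.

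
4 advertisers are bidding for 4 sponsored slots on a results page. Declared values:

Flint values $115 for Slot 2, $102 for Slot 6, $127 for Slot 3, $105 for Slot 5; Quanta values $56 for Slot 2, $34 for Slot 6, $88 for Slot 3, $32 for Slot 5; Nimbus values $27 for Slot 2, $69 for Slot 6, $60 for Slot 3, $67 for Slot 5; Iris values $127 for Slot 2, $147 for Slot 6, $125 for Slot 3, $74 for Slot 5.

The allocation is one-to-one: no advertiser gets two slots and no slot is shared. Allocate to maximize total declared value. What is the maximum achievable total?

Maximum total: $417

Optimal: Flint→Slot 2 ($115), Quanta→Slot 3 ($88), Nimbus→Slot 5 ($67), Iris→Slot 6 ($147) — total 115+88+67+147 = $417.
Max-entry greedy (repeatedly take the single best remaining cell) gives $397, worse by 20.
Swapping Flint↔Nimbus (Flint→Slot 5 $105, Nimbus→Slot 2 $27) loses 50.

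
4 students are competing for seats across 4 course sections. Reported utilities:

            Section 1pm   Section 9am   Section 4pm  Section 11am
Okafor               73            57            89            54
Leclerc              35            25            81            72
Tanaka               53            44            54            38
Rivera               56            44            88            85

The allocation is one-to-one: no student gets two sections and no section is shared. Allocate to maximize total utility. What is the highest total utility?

Optimal: Okafor→Section 1pm (73 points), Leclerc→Section 4pm (81 points), Tanaka→Section 9am (44 points), Rivera→Section 11am (85 points) — total 73+81+44+85 = 283 points.
Row-greedy (each student in turn takes its best remaining section) gives 258 points, worse by 25.
No other one-to-one assignment exceeds 283 points.

Max total: 283 points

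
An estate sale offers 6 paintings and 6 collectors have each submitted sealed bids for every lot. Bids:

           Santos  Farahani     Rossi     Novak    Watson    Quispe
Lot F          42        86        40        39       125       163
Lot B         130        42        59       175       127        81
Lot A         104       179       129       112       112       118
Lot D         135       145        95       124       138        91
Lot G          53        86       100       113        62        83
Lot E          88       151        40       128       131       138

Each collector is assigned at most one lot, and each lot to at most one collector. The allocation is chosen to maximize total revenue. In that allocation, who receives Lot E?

Optimal: Santos→Lot D ($135), Farahani→Lot A ($179), Rossi→Lot G ($100), Novak→Lot B ($175), Watson→Lot E ($131), Quispe→Lot F ($163) — total 135+179+100+175+131+163 = $883.
Column-greedy (each lot in turn goes to its best remaining collector) gives $843, worse by 40.
Swapping Santos↔Novak (Santos→Lot B $130, Novak→Lot D $124) loses 56.
Watson's own top lot is Lot D ($138), but forcing Watson→Lot D and reassigning the rest optimally gives only $843 — worse by 40.

Watson receives Lot E.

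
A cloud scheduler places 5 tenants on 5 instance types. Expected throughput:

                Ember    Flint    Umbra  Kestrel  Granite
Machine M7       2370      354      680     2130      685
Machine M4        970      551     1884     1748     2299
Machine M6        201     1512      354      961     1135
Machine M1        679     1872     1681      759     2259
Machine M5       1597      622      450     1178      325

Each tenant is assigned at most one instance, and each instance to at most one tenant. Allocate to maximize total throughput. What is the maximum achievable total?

Max total: 9382 ops/s

Optimal: Ember→Machine M5 (1597 ops/s), Flint→Machine M6 (1512 ops/s), Umbra→Machine M4 (1884 ops/s), Kestrel→Machine M7 (2130 ops/s), Granite→Machine M1 (2259 ops/s) — total 1597+1512+1884+2130+2259 = 9382 ops/s.
Row-greedy (each tenant in turn takes its best remaining instance) gives 8439 ops/s, worse by 943.
Next-best assignment: Ember→Machine M5, Flint→Machine M6, Umbra→Machine M1, Kestrel→Machine M7, Granite→Machine M4 = 9219 ops/s.
Swapping Granite↔Ember (Granite→Machine M5 325 ops/s, Ember→Machine M1 679 ops/s) loses 2852.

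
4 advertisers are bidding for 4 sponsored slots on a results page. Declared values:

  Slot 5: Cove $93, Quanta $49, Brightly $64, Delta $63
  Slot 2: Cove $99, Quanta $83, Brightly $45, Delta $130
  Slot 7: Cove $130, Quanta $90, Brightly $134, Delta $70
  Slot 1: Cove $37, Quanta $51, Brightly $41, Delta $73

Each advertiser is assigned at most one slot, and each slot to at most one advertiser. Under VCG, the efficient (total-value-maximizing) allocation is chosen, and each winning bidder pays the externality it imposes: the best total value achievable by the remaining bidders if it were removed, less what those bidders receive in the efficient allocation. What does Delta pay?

Delta pays $32.

Efficient allocation: Cove→Slot 5 ($93), Quanta→Slot 1 ($51), Brightly→Slot 7 ($134), Delta→Slot 2 ($130); total welfare W = $408.
Delta receives Slot 2 at value $130, so the others get W − 130 = $278.
Without Delta: best allocation of the remaining 3 bidders over all 4 slots is Cove→Slot 5 ($93), Quanta→Slot 2 ($83), Brightly→Slot 7 ($134), total $310.
VCG payment = (others' best without Delta) − (others' welfare with Delta) = 310 − 278 = $32.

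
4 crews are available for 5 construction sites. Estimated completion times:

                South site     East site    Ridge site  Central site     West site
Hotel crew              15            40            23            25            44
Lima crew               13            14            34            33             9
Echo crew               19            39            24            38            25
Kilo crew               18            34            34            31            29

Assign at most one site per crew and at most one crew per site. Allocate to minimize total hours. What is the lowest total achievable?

Min total: 76 hours

Treat this as an assignment problem: match each crew to one site.
Optimal: Hotel crew→Central site (25 hours), Lima crew→West site (9 hours), Echo crew→Ridge site (24 hours), Kilo crew→South site (18 hours) — total 25+9+24+18 = 76 hours.
Next-best assignment: Hotel crew→South site, Lima crew→West site, Echo crew→Ridge site, Kilo crew→Central site = 79 hours.
No other one-to-one assignment undercuts 76 hours.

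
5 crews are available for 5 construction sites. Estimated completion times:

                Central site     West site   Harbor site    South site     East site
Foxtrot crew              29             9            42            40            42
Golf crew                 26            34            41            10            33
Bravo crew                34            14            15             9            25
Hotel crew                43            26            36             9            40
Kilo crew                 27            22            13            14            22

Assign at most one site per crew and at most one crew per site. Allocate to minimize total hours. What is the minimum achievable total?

Minimum total: 81 hours

Treat this as an assignment problem: match each crew to one site.
Optimal: Foxtrot crew→West site (9 hours), Golf crew→Central site (26 hours), Bravo crew→Harbor site (15 hours), Hotel crew→South site (9 hours), Kilo crew→East site (22 hours) — total 9+26+15+9+22 = 81 hours.
Column-greedy (each site in turn goes to its cheapest remaining crew) gives 97 hours, worse by 16.
Swapping Foxtrot crew↔Kilo crew (Foxtrot crew→East site 42 hours, Kilo crew→West site 22 hours) adds 33.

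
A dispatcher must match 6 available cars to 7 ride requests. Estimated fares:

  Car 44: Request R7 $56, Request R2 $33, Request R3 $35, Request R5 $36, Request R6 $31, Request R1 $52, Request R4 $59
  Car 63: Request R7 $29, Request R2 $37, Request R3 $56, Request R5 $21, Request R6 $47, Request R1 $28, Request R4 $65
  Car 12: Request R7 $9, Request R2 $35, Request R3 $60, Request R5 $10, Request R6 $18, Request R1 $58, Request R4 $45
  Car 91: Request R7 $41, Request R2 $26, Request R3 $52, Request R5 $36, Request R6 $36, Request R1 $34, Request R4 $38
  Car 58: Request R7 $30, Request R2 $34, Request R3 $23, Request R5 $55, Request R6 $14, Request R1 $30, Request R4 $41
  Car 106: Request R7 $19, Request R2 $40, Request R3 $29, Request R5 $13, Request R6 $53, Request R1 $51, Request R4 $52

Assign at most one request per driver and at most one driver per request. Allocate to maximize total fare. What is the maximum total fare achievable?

Optimal: Car 44→Request R7 ($56), Car 63→Request R4 ($65), Car 12→Request R1 ($58), Car 91→Request R3 ($52), Car 58→Request R5 ($55), Car 106→Request R6 ($53) — total 56+65+58+52+55+53 = $339.
Column-greedy (each request in turn goes to its best remaining driver) gives $292, worse by 47.

Max total: $339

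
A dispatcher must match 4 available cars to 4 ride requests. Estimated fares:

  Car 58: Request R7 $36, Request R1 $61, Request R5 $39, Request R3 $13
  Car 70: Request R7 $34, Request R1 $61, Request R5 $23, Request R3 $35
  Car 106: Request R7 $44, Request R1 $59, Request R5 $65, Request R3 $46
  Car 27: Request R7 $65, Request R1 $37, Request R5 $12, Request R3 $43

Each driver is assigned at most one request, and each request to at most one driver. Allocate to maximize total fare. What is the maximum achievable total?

Optimal: Car 58→Request R1 ($61), Car 70→Request R3 ($35), Car 106→Request R5 ($65), Car 27→Request R7 ($65) — total 61+35+65+65 = $226.
Swapping Car 70↔Car 106 (Car 70→Request R5 $23, Car 106→Request R3 $46) loses 31.

Max total: $226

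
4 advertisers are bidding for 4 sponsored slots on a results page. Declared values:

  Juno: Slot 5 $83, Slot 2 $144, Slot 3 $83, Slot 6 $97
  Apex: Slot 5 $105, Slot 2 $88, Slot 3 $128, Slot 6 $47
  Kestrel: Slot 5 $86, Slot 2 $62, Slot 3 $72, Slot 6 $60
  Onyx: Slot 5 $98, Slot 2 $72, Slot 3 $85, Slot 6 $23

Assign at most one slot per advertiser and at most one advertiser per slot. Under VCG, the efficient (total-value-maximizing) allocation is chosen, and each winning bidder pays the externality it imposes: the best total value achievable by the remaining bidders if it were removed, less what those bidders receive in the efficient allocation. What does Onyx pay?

Efficient allocation: Juno→Slot 2 ($144), Apex→Slot 3 ($128), Kestrel→Slot 6 ($60), Onyx→Slot 5 ($98); total welfare W = $430.
Onyx receives Slot 5 at value $98, so the others get W − 98 = $332.
Without Onyx: best allocation of the remaining 3 bidders over all 4 slots is Juno→Slot 2 ($144), Apex→Slot 3 ($128), Kestrel→Slot 5 ($86), total $358.
VCG payment = (others' best without Onyx) − (others' welfare with Onyx) = 358 − 332 = $26.

Onyx pays $26.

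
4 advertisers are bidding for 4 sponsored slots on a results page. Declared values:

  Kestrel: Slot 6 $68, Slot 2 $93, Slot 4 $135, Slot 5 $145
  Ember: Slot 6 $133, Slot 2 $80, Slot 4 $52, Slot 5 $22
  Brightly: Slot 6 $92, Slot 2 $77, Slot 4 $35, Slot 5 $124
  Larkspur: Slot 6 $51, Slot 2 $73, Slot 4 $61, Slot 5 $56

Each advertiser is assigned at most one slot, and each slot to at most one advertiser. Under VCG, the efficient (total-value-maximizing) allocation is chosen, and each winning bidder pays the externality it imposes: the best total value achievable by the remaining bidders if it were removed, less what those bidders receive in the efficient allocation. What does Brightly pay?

Brightly pays $10.

Efficient allocation: Kestrel→Slot 4 ($135), Ember→Slot 6 ($133), Brightly→Slot 5 ($124), Larkspur→Slot 2 ($73); total welfare W = $465.
Brightly receives Slot 5 at value $124, so the others get W − 124 = $341.
Without Brightly: best allocation of the remaining 3 bidders over all 4 slots is Kestrel→Slot 5 ($145), Ember→Slot 6 ($133), Larkspur→Slot 2 ($73), total $351.
VCG payment = (others' best without Brightly) − (others' welfare with Brightly) = 351 − 341 = $10.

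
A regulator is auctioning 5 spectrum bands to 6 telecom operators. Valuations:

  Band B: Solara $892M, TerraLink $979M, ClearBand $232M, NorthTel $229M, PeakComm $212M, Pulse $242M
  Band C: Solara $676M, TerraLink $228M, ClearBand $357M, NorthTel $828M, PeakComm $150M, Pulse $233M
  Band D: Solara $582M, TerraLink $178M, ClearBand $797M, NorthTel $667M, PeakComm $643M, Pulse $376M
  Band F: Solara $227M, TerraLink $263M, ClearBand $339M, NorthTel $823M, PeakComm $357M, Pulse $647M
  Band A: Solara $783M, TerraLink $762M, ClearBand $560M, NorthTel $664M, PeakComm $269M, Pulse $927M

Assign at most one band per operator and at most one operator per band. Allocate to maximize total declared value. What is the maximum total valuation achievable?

This is a one-to-one assignment (maximum-weight bipartite matching).
Optimal: TerraLink→Band B ($979M), Solara→Band C ($676M), ClearBand→Band D ($797M), NorthTel→Band F ($823M), Pulse→Band A ($927M) — total 979+676+797+823+927 = $4202M.
Max-entry greedy (repeatedly take the single best remaining cell) gives $3888M, worse by 314.
Checked against all permutations: $4202M is optimal.

Maximum total: $4202M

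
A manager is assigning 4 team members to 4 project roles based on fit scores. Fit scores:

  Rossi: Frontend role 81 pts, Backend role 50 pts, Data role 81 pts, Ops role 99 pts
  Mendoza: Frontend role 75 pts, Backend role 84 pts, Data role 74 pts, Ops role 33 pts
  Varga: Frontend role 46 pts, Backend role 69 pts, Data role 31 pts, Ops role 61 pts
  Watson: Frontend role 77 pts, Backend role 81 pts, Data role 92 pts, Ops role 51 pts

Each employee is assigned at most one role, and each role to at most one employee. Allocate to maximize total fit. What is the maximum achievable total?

Maximum total: 335 pts

This is the linear assignment problem.
Optimal: Rossi→Ops role (99 pts), Mendoza→Frontend role (75 pts), Varga→Backend role (69 pts), Watson→Data role (92 pts) — total 99+75+69+92 = 335 pts.
Max-entry greedy (repeatedly take the single best remaining cell) gives 321 pts, worse by 14.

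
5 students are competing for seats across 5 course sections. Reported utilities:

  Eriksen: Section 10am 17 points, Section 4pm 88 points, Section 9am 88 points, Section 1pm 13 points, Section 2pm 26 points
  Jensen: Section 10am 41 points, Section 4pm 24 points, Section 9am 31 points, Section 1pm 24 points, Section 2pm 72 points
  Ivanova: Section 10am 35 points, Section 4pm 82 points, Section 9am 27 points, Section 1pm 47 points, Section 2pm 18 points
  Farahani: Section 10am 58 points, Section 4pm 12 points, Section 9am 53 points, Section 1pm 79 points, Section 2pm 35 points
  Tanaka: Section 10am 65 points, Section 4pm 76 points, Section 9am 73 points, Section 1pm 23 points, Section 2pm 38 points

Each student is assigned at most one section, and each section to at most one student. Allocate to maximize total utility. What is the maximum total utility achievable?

This is the linear assignment problem.
Optimal: Eriksen→Section 9am (88 points), Jensen→Section 2pm (72 points), Ivanova→Section 4pm (82 points), Farahani→Section 1pm (79 points), Tanaka→Section 10am (65 points) — total 88+72+82+79+65 = 386 points.
Max-entry greedy (repeatedly take the single best remaining cell) gives 347 points, worse by 39.
Swapping Tanaka↔Farahani (Tanaka→Section 1pm 23 points, Farahani→Section 10am 58 points) loses 63.

Max total: 386 points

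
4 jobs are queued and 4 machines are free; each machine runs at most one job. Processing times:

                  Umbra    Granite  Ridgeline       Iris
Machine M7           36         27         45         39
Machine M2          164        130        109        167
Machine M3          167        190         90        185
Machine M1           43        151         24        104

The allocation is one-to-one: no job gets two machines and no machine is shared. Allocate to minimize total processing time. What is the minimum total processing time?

Minimum total: 302 min

Optimal: Umbra→Machine M1 (43 min), Granite→Machine M2 (130 min), Ridgeline→Machine M3 (90 min), Iris→Machine M7 (39 min) — total 43+130+90+39 = 302 min.
Row-greedy (each job in turn takes its cheapest remaining machine) gives 375 min, worse by 73.
Every other assignment is strictly worse.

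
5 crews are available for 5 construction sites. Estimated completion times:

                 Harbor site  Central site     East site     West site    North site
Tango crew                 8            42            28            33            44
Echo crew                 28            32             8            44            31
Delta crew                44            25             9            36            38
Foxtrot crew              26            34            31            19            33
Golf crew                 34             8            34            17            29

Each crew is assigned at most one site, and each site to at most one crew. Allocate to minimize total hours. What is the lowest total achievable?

Optimal: Tango crew→Harbor site (8 hours), Echo crew→North site (31 hours), Delta crew→East site (9 hours), Foxtrot crew→West site (19 hours), Golf crew→Central site (8 hours) — total 8+31+9+19+8 = 75 hours.
Column-greedy (each site in turn goes to its cheapest remaining crew) gives 81 hours, worse by 6.
Swapping Echo crew↔Delta crew (Echo crew→East site 8 hours, Delta crew→North site 38 hours) adds 6.
Every other assignment is strictly worse.

Minimum total: 75 hours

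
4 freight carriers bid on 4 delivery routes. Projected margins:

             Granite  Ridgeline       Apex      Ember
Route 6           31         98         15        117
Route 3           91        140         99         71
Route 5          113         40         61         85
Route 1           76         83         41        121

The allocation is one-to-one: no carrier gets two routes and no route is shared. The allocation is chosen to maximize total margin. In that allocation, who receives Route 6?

Ridgeline receives Route 6.

This is the linear assignment problem.
Optimal: Granite→Route 5 ($113k), Ridgeline→Route 6 ($98k), Apex→Route 3 ($99k), Ember→Route 1 ($121k) — total 113+98+99+121 = $431k.
Row-greedy (each carrier in turn takes its best remaining route) gives $411k, worse by 20.
Ridgeline's own top route is Route 3 ($140k), but forcing Ridgeline→Route 3 and reassigning the rest optimally gives only $411k — worse by 20.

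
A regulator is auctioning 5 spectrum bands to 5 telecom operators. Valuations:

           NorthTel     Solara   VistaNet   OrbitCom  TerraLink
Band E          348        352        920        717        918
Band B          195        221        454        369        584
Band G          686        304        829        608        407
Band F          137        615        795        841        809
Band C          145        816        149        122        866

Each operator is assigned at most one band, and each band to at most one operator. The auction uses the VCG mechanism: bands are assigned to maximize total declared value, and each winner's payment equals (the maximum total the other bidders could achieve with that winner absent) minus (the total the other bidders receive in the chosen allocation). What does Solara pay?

Efficient allocation: NorthTel→Band G ($686M), Solara→Band C ($816M), VistaNet→Band E ($920M), OrbitCom→Band F ($841M), TerraLink→Band B ($584M); total welfare W = $3847M.
Solara receives Band C at value $816M, so the others get W − 816 = $3031M.
Without Solara: best allocation of the remaining 4 bidders over all 5 bands is NorthTel→Band G ($686M), VistaNet→Band E ($920M), OrbitCom→Band F ($841M), TerraLink→Band C ($866M), total $3313M.
VCG payment = (others' best without Solara) − (others' welfare with Solara) = 3313 − 3031 = $282M.

Solara pays $282M.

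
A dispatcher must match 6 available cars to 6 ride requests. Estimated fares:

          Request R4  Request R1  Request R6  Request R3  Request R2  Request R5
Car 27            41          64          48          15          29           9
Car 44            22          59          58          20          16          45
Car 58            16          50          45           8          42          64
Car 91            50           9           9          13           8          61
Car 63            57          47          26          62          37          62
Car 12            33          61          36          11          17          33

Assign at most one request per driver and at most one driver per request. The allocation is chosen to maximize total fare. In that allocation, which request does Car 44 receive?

Car 44 receives Request R6.

Optimal: Car 27→Request R4 ($41), Car 44→Request R6 ($58), Car 58→Request R2 ($42), Car 91→Request R5 ($61), Car 63→Request R3 ($62), Car 12→Request R1 ($61) — total 41+58+42+61+62+61 = $325.
Row-greedy (each driver in turn takes its best remaining request) gives $315, worse by 10.
Swapping Car 27↔Car 58 (Car 27→Request R2 $29, Car 58→Request R4 $16) loses 38.
Car 44's own top request is Request R1 ($59), but forcing Car 44→Request R1 and reassigning the rest optimally gives only $305 — worse by 20.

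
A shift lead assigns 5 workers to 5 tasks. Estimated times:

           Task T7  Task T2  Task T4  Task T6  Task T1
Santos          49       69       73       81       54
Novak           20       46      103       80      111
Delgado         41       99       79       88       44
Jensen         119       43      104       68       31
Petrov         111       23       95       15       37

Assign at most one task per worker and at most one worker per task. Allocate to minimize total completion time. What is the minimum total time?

Min total: 195 min

Optimal: Santos→Task T4 (73 min), Novak→Task T7 (20 min), Delgado→Task T1 (44 min), Jensen→Task T2 (43 min), Petrov→Task T6 (15 min) — total 73+20+44+43+15 = 195 min.
Row-greedy (each worker in turn takes its cheapest remaining task) gives 302 min, worse by 107.
Checked against all permutations: 195 min is optimal.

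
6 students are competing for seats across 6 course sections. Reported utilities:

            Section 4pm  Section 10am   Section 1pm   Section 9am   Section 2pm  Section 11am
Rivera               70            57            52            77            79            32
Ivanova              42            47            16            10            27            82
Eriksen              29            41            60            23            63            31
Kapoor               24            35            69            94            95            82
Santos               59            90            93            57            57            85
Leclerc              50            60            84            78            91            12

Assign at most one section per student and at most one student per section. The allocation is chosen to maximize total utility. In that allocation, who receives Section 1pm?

Eriksen receives Section 1pm.

Optimal: Rivera→Section 4pm (70 points), Ivanova→Section 11am (82 points), Eriksen→Section 1pm (60 points), Kapoor→Section 9am (94 points), Santos→Section 10am (90 points), Leclerc→Section 2pm (91 points) — total 70+82+60+94+90+91 = 487 points.
Column-greedy (each section in turn goes to its best remaining student) gives 483 points, worse by 4.
Next-best assignment: Rivera→Section 4pm, Ivanova→Section 11am, Eriksen→Section 2pm, Kapoor→Section 9am, Santos→Section 10am, Leclerc→Section 1pm = 483 points.
Swapping Santos↔Leclerc (Santos→Section 2pm 57 points, Leclerc→Section 10am 60 points) loses 64.
Every other assignment is strictly worse.
Eriksen's own top section is Section 2pm (63 points), but forcing Eriksen→Section 2pm and reassigning the rest optimally gives only 483 points — worse by 4.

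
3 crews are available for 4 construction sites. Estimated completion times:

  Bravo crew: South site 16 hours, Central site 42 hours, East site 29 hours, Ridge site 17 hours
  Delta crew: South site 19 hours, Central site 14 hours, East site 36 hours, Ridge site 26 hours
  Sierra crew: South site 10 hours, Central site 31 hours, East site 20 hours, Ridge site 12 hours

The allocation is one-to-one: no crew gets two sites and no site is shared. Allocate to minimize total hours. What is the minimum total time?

Minimum total: 41 hours

Optimal: Bravo crew→Ridge site (17 hours), Delta crew→Central site (14 hours), Sierra crew→South site (10 hours) — total 17+14+10 = 41 hours.
Column-greedy (each site in turn goes to its cheapest remaining crew) gives 53 hours, worse by 12.
Next-best assignment: Bravo crew→South site, Delta crew→Central site, Sierra crew→Ridge site = 42 hours.
No other one-to-one assignment undercuts 41 hours.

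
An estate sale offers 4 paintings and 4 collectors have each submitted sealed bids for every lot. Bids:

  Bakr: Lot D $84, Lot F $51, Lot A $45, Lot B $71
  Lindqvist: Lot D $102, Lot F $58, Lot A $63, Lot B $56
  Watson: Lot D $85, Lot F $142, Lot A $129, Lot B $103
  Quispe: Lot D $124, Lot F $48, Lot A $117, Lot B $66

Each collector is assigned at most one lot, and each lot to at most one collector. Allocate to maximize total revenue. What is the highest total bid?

Maximum total: $432

Optimal: Bakr→Lot B ($71), Lindqvist→Lot D ($102), Watson→Lot F ($142), Quispe→Lot A ($117) — total 71+102+142+117 = $432.
Row-greedy (each collector in turn takes its best remaining lot) gives $355, worse by 77.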